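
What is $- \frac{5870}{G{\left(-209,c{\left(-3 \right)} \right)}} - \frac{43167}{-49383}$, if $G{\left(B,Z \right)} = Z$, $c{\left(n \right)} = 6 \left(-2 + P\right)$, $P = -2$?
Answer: $\frac{16161901}{65844} \approx 245.46$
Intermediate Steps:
$c{\left(n \right)} = -24$ ($c{\left(n \right)} = 6 \left(-2 - 2\right) = 6 \left(-4\right) = -24$)
$- \frac{5870}{G{\left(-209,c{\left(-3 \right)} \right)}} - \frac{43167}{-49383} = - \frac{5870}{-24} - \frac{43167}{-49383} = \left(-5870\right) \left(- \frac{1}{24}\right) - - \frac{14389}{16461} = \frac{2935}{12} + \frac{14389}{16461} = \frac{16161901}{65844}$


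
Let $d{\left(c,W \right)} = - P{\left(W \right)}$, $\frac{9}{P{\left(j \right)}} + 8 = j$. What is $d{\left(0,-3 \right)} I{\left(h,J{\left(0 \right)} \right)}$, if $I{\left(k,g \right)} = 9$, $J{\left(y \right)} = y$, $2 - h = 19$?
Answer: $\frac{81}{11} \approx 7.3636$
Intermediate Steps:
$h = -17$ ($h = 2 - 19 = -17$)
$P{\left(j \right)} = \frac{9}{-8 + j}$
$d{\left(c,W \right)} = - \frac{9}{-8 + W}$
$d{\left(0,-3 \right)} I{\left(h,J{\left(0 \right)} \right)} = - \frac{9}{-8 - 3} \cdot 9 = - \frac{9}{-11} \cdot 9 = \left(-9\right) \left(- \frac{1}{11}\right) 9 = \frac{9}{11} \cdot 9 = \frac{81}{11}$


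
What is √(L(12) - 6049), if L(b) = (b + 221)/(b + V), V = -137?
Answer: I*√3781790/25 ≈ 77.787*I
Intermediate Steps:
L(b) = (221 + b)/(-137 + b) (L(b) = (b + 221)/(b - 137) = (221 + b)/(-137 + b))
√(L(12) - 6049) = √((221 + 12)/(-137 + 12) - 6049) = √(233/(-125) - 6049) = √(-1/125*233 - 6049) = √(-233/125 - 6049) = √(-756358/125) = I*√3781790/25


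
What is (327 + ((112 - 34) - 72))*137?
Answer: 45621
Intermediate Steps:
(327 + ((112 - 34) - 72))*137 = (327 + (78 - 72))*137 = (327 + 6)*137 = 333*137 = 45621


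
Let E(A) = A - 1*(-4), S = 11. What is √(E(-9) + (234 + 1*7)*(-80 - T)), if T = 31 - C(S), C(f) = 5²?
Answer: I*√20731 ≈ 143.98*I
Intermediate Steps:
E(A) = 4 + A (E(A) = A + 4 = 4 + A)
C(f) = 25
T = 6 (T = 31 - 1*25 = 31 - 25 = 6)
√(E(-9) + (234 + 1*7)*(-80 - T)) = √((4 - 9) + (234 + 1*7)*(-80 - 1*6)) = √(-5 + (234 + 7)*(-80 - 6)) = √(-5 + 241*(-86)) = √(-5 - 20726) = √(-20731) = I*√20731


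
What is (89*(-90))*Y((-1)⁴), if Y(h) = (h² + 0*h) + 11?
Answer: -96120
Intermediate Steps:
Y(h) = 11 + h² (Y(h) = (h² + 0) + 11 = h² + 11 = 11 + h²)
(89*(-90))*Y((-1)⁴) = (89*(-90))*(11 + ((-1)⁴)²) = -8010*(11 + 1²) = -8010*(11 + 1) = -8010*12 = -96120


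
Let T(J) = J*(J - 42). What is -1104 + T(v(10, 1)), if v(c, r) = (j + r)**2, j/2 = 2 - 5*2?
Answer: 40071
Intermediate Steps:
j = -16 (j = 2*(2 - 5*2) = 2*(2 - 10) = 2*(-8) = -16)
v(c, r) = (-16 + r)**2
T(J) = J*(-42 + J)
-1104 + T(v(10, 1)) = -1104 + (-16 + 1)**2*(-42 + (-16 + 1)**2) = -1104 + (-15)**2*(-42 + (-15)**2) = -1104 + 225*(-42 + 225) = -1104 + 225*183 = -1104 + 41175 = 40071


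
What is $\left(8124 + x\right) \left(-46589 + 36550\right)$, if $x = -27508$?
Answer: $194595976$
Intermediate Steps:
$\left(8124 + x\right) \left(-46589 + 36550\right) = \left(8124 - 27508\right) \left(-46589 + 36550\right) = \left(-19384\right) \left(-10039\right) = 194595976$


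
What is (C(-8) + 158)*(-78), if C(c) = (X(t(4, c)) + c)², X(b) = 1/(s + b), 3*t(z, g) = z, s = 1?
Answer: -822978/49 ≈ -16795.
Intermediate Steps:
t(z, g) = z/3
X(b) = 1/(1 + b)
C(c) = (3/7 + c)² (C(c) = (1/(1 + (⅓)*4) + c)² = (1/(1 + 4/3) + c)² = (1/(7/3) + c)² = (3/7 + c)²)
(C(-8) + 158)*(-78) = ((3 + 7*(-8))²/49 + 158)*(-78) = ((3 - 56)²/49 + 158)*(-78) = ((1/49)*(-53)² + 158)*(-78) = ((1/49)*2809 + 158)*(-78) = (2809/49 + 158)*(-78) = (10551/49)*(-78) = -822978/49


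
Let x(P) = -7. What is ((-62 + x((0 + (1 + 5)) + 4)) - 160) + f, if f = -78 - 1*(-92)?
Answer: -215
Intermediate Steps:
f = 14 (f = -78 + 92 = 14)
((-62 + x((0 + (1 + 5)) + 4)) - 160) + f = ((-62 - 7) - 160) + 14 = (-69 - 160) + 14 = -229 + 14 = -215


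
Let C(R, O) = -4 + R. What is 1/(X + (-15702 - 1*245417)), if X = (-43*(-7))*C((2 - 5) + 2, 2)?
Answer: -1/262624 ≈ -3.8077e-6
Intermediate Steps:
X = -1505 (X = (-43*(-7))*(-4 + ((2 - 5) + 2)) = 301*(-4 + (-3 + 2)) = 301*(-4 - 1) = 301*(-5) = -1505)
1/(X + (-15702 - 1*245417)) = 1/(-1505 + (-15702 - 1*245417)) = 1/(-1505 + (-15702 - 245417)) = 1/(-1505 - 261119) = 1/(-262624) = -1/262624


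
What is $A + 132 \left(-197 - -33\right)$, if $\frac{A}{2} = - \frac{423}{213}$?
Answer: $- \frac{1537290}{71} \approx -21652.0$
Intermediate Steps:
$A = - \frac{282}{71}$ ($A = 2 \left(- \frac{423}{213}\right) = 2 \left(\left(-423\right) \frac{1}{213}\right) = 2 \left(- \frac{141}{71}\right) = - \frac{282}{71} \approx -3.9718$)
$A + 132 \left(-197 - -33\right) = - \frac{282}{71} + 132 \left(-197 - -33\right) = - \frac{282}{71} + 132 \left(-197 + 33\right) = - \frac{282}{71} + 132 \left(-164\right) = - \frac{282}{71} - 21648 = - \frac{1537290}{71}$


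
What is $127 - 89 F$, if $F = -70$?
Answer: $6357$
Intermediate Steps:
$127 - 89 F = 127 - -6230 = 127 + 6230 = 6357$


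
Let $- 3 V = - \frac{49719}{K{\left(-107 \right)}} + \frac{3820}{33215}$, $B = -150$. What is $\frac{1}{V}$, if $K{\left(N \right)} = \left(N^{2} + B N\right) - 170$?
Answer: $\frac{544639641}{309403961} \approx 1.7603$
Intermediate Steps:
$K{\left(N \right)} = -170 + N^{2} - 150 N$ ($K{\left(N \right)} = \left(N^{2} - 150 N\right) - 170 = -170 + N^{2} - 150 N$)
$V = \frac{309403961}{544639641}$ ($V = - \frac{- \frac{49719}{-170 + \left(-107\right)^{2} - -16050} + \frac{3820}{33215}}{3} = - \frac{- \frac{49719}{-170 + 11449 + 16050} + 3820 \cdot \frac{1}{33215}}{3} = - \frac{- \frac{49719}{27329} + \frac{764}{6643}}{3} = \left(- \frac{1}{3}\right) \left(- \frac{309403961}{181546547}\right) = \frac{309403961}{544639641} \approx 0.56809$)
$\frac{1}{V} = \frac{1}{\frac{309403961}{544639641}} = \frac{544639641}{309403961}$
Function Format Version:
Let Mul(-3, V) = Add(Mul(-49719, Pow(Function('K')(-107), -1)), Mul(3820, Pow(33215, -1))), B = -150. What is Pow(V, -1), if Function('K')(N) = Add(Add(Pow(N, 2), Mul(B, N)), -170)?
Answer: Rational(544639641, 309403961) ≈ 1.7603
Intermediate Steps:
Function('K')(N) = Add(-170, Pow(N, 2), Mul(-150, N)) (Function('K')(N) = Add(Add(Pow(N, 2), Mul(-150, N)), -170) = Add(-170, Pow(N, 2), Mul(-150, N)))
V = Rational(309403961, 544639641) (V = Mul(Rational(-1, 3), Add(Mul(-49719, Pow(Add(-170, Pow(-107, 2), Mul(-150, -107)), -1)), Mul(3820, Pow(33215, -1)))) = Mul(Rational(-1, 3), Add(Mul(-49719, Pow(Add(-170, 11449, 16050), -1)), Mul(3820, Rational(1, 33215)))) = Mul(Rational(-1, 3), Add(Mul(-49719, Pow(27329, -1)), Rational(764, 6643))) = Mul(Rational(-1, 3), Add(Mul(-49719, Rational(1, 27329)), Rational(764, 6643))) = Mul(Rational(-1, 3), Add(Rational(-49719, 27329), Rational(764, 6643))) = Mul(Rational(-1, 3), Rational(-309403961, 181546547)) = Rational(309403961, 544639641) ≈ 0.56809)
Pow(V, -1) = Pow(Rational(309403961, 544639641), -1) = Rational(544639641, 309403961)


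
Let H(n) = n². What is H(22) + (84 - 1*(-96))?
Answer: 664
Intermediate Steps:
H(22) + (84 - 1*(-96)) = 22² + (84 - 1*(-96)) = 484 + (84 + 96) = 484 + 180 = 664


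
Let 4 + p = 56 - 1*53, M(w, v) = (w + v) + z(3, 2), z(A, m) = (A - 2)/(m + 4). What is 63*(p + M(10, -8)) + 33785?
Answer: 67717/2 ≈ 33859.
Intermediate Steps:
z(A, m) = (-2 + A)/(4 + m)
M(w, v) = 1/6 + v + w (M(w, v) = (w + v) + (-2 + 3)/(4 + 2) = (v + w) + 1/6 = 1/6 + v + w)
p = -1 (p = -4 + (56 - 1*53) = -4 + (56 - 53) = -4 + 3 = -1)
63*(p + M(10, -8)) + 33785 = 63*(-1 + (1/6 - 8 + 10)) + 33785 = 63*(-1 + 13/6) + 33785 = 63*(7/6) + 33785 = 147/2 + 33785 = 67717/2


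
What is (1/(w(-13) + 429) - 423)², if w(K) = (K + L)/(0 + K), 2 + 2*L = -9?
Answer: 22408550010289/125238481 ≈ 1.7893e+5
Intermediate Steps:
L = -11/2 (L = -1 + (½)*(-9) = -1 - 9/2 = -11/2 ≈ -5.5000)
w(K) = (-11/2 + K)/K (w(K) = (K - 11/2)/(0 + K) = (-11/2 + K)/K)
(1/(w(-13) + 429) - 423)² = (1/((-11/2 - 13)/(-13) + 429) - 423)² = (1/(-1/13*(-37/2) + 429) - 423)² = (1/(37/26 + 429) - 423)² = (1/(11191/26) - 423)² = (26/11191 - 423)² = (-4733767/11191)² = 22408550010289/125238481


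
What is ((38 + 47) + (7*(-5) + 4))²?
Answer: 2916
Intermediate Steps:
((38 + 47) + (7*(-5) + 4))² = (85 + (-35 + 4))² = (85 - 31)² = 54² = 2916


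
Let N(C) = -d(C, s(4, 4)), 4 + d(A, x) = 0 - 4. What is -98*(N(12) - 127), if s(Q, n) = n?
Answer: 11662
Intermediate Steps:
d(A, x) = -8 (d(A, x) = -4 + (0 - 4) = -4 - 4 = -8)
N(C) = 8 (N(C) = -1*(-8) = 8)
-98*(N(12) - 127) = -98*(8 - 127) = -98*(-119) = 11662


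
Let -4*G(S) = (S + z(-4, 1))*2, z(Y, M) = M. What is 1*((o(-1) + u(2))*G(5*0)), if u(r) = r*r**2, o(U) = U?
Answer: -7/2 ≈ -3.5000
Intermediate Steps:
u(r) = r**3
G(S) = -1/2 - S/2 (G(S) = -(S + 1)*2/4 = -(1 + S)*2/4 = -(2 + 2*S)/4 = -1/2 - S/2)
1*((o(-1) + u(2))*G(5*0)) = 1*((-1 + 2**3)*(-1/2 - 5*0/2)) = 1*((-1 + 8)*(-1/2 - 1/2*0)) = 1*(7*(-1/2 + 0)) = 1*(7*(-1/2)) = 1*(-7/2) = -7/2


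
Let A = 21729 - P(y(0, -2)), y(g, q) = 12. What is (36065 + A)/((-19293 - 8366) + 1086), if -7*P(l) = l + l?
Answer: -404582/186011 ≈ -2.1750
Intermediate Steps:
P(l) = -2*l/7 (P(l) = -(l + l)/7 = -2*l/7)
A = 152127/7 (A = 21729 - (-2)*12/7 = 21729 - 1*(-24/7) = 21729 + 24/7 = 152127/7 ≈ 21732.)
(36065 + A)/((-19293 - 8366) + 1086) = (36065 + 152127/7)/((-19293 - 8366) + 1086) = 404582/(7*(-27659 + 1086)) = (404582/7)/(-26573) = (404582/7)*(-1/26573) = -404582/186011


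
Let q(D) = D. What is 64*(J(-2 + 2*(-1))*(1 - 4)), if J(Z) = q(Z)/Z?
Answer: -192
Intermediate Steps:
J(Z) = 1 (J(Z) = Z/Z = 1)
64*(J(-2 + 2*(-1))*(1 - 4)) = 64*(1*(1 - 4)) = 64*(1*(-3)) = 64*(-3) = -192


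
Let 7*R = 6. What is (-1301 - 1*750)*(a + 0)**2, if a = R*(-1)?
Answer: -10548/7 ≈ -1506.9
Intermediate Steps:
R = 6/7 (R = (1/7)*6 = 6/7 ≈ 0.85714)
a = -6/7 (a = (6/7)*(-1) = -6/7 ≈ -0.85714)
(-1301 - 1*750)*(a + 0)**2 = (-1301 - 1*750)*(-6/7 + 0)**2 = (-1301 - 750)*(-6/7)**2 = -2051*36/49 = -10548/7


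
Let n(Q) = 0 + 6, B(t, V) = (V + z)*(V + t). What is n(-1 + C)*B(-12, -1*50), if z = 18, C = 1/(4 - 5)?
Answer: 11904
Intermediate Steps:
C = -1 (C = 1/(-1) = -1)
B(t, V) = (18 + V)*(V + t) (B(t, V) = (V + 18)*(V + t) = (18 + V)*(V + t))
n(Q) = 6
n(-1 + C)*B(-12, -1*50) = 6*((-1*50)² + 18*(-1*50) + 18*(-12) - 1*50*(-12)) = 6*((-50)² + 18*(-50) - 216 - 50*(-12)) = 6*(2500 - 900 - 216 + 600) = 6*1984 = 11904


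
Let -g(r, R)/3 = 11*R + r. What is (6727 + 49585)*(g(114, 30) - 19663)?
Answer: -1182270440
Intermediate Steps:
g(r, R) = -33*R - 3*r (g(r, R) = -3*(11*R + r) = -3*(r + 11*R) = -33*R - 3*r)
(6727 + 49585)*(g(114, 30) - 19663) = (6727 + 49585)*((-33*30 - 3*114) - 19663) = 56312*((-990 - 342) - 19663) = 56312*(-1332 - 19663) = 56312*(-20995) = -1182270440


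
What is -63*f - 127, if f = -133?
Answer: 8252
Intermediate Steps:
-63*f - 127 = -63*(-133) - 127 = 8379 - 127 = 8252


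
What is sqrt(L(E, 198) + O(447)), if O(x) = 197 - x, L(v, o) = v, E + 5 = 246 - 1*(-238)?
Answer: sqrt(229) ≈ 15.133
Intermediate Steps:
E = 479 (E = -5 + (246 - 1*(-238)) = -5 + (246 + 238) = -5 + 484 = 479)
sqrt(L(E, 198) + O(447)) = sqrt(479 + (197 - 1*447)) = sqrt(479 + (197 - 447)) = sqrt(479 - 250) = sqrt(229)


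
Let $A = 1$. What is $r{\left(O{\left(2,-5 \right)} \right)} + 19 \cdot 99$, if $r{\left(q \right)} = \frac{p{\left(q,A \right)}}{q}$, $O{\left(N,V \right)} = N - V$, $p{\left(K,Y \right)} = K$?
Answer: $1882$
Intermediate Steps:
$r{\left(q \right)} = 1$ ($r{\left(q \right)} = \frac{q}{q} = 1$)
$r{\left(O{\left(2,-5 \right)} \right)} + 19 \cdot 99 = 1 + 19 \cdot 99 = 1 + 1881 = 1882$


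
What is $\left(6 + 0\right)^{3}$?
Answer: $216$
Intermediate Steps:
$\left(6 + 0\right)^{3} = 6^{3} = 216$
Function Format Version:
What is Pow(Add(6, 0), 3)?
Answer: 216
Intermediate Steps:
Pow(Add(6, 0), 3) = Pow(6, 3) = 216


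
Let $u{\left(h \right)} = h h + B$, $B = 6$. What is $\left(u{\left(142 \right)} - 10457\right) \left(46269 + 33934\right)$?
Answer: $779011739$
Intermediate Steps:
$u{\left(h \right)} = 6 + h^{2}$ ($u{\left(h \right)} = h h + 6 = h^{2} + 6 = 6 + h^{2}$)
$\left(u{\left(142 \right)} - 10457\right) \left(46269 + 33934\right) = \left(\left(6 + 142^{2}\right) - 10457\right) \left(46269 + 33934\right) = \left(\left(6 + 20164\right) - 10457\right) 80203 = \left(20170 - 10457\right) 80203 = 9713 \cdot 80203 = 779011739$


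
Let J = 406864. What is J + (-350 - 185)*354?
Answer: 217474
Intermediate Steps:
J + (-350 - 185)*354 = 406864 + (-350 - 185)*354 = 406864 - 535*354 = 406864 - 189390 = 217474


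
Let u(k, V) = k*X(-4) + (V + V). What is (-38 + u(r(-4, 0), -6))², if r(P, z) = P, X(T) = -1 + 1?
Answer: 2500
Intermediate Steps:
X(T) = 0
u(k, V) = 2*V (u(k, V) = k*0 + (V + V) = 0 + 2*V = 2*V)
(-38 + u(r(-4, 0), -6))² = (-38 + 2*(-6))² = (-38 - 12)² = (-50)² = 2500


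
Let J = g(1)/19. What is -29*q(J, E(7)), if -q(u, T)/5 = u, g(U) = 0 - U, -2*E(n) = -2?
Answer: -145/19 ≈ -7.6316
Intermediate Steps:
E(n) = 1 (E(n) = -½*(-2) = 1)
g(U) = -U
J = -1/19 (J = -1*1/19 = -1/19 ≈ -0.052632)
q(u, T) = -5*u
-29*q(J, E(7)) = -(-145)*(-1)/19 = -29*5/19 = -145/19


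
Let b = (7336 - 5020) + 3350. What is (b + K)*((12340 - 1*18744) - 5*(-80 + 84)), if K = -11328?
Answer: 36372688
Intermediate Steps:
b = 5666 (b = 2316 + 3350 = 5666)
(b + K)*((12340 - 1*18744) - 5*(-80 + 84)) = (5666 - 11328)*((12340 - 1*18744) - 5*(-80 + 84)) = -5662*((12340 - 18744) - 5*4) = -5662*(-6404 - 20) = -5662*(-6424) = 36372688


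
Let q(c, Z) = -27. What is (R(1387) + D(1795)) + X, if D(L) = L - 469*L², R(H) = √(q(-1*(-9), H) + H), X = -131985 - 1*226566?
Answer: -1511486481 + 4*√85 ≈ -1.5115e+9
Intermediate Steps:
X = -358551 (X = -131985 - 226566 = -358551)
R(H) = √(-27 + H)
D(L) = L - 469*L²
(R(1387) + D(1795)) + X = (√(-27 + 1387) + 1795*(1 - 469*1795)) - 358551 = (√1360 + 1795*(1 - 841855)) - 358551 = (4*√85 + 1795*(-841854)) - 358551 = (4*√85 - 1511127930) - 358551 = (-1511127930 + 4*√85) - 358551 = -1511486481 + 4*√85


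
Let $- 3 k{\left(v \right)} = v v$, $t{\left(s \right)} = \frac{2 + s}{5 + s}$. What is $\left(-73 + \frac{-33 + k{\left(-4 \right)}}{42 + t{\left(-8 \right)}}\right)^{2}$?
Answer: $\frac{95082001}{17424} \approx 5457.0$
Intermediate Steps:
$t{\left(s \right)} = \frac{2 + s}{5 + s}$
$k{\left(v \right)} = - \frac{v^{2}}{3}$ ($k{\left(v \right)} = - \frac{v v}{3} = - \frac{v^{2}}{3}$)
$\left(-73 + \frac{-33 + k{\left(-4 \right)}}{42 + t{\left(-8 \right)}}\right)^{2} = \left(-73 + \frac{-33 - \frac{\left(-4\right)^{2}}{3}}{42 + \frac{2 - 8}{5 - 8}}\right)^{2} = \left(-73 + \frac{-33 - \frac{16}{3}}{42 + \frac{1}{-3} \left(-6\right)}\right)^{2} = \left(-73 + \frac{-33 - \frac{16}{3}}{42 - -2}\right)^{2} = \left(-73 - \frac{115}{3 \left(42 + 2\right)}\right)^{2} = \left(-73 - \frac{115}{3 \cdot 44}\right)^{2} = \left(-73 - \frac{115}{132}\right)^{2} = \left(- \frac{9751}{132}\right)^{2} = \frac{95082001}{17424}$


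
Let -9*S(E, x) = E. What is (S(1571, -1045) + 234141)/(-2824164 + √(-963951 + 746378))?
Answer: -660759609608/7975902516469 - 2105698*I*√217573/71783122648221 ≈ -0.082844 - 1.3683e-5*I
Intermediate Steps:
S(E, x) = -E/9
(S(1571, -1045) + 234141)/(-2824164 + √(-963951 + 746378)) = (-⅑*1571 + 234141)/(-2824164 + √(-963951 + 746378)) = (-1571/9 + 234141)/(-2824164 + √(-217573)) = 2105698/(9*(-2824164 + I*√217573))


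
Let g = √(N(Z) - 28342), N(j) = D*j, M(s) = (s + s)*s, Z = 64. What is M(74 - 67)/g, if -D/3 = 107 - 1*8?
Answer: -49*I*√1894/4735 ≈ -0.45037*I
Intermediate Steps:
D = -297 (D = -3*(107 - 1*8) = -3*(107 - 8) = -3*99 = -297)
M(s) = 2*s² (M(s) = (2*s)*s = 2*s²)
N(j) = -297*j
g = 5*I*√1894 (g = √(-297*64 - 28342) = √(-19008 - 28342) = √(-47350) = 5*I*√1894 ≈ 217.6*I)
M(74 - 67)/g = (2*(74 - 67)²)/((5*I*√1894)) = (2*7²)*(-I*√1894/9470) = (2*49)*(-I*√1894/9470) = 98*(-I*√1894/9470) = -49*I*√1894/4735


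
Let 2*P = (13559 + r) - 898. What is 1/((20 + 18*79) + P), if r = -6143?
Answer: 1/4701 ≈ 0.00021272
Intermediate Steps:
P = 3259 (P = ((13559 - 6143) - 898)/2 = (7416 - 898)/2 = (½)*6518 = 3259)
1/((20 + 18*79) + P) = 1/((20 + 18*79) + 3259) = 1/((20 + 1422) + 3259) = 1/(1442 + 3259) = 1/4701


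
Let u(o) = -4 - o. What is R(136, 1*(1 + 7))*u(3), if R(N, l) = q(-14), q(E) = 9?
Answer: -63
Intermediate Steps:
R(N, l) = 9
R(136, 1*(1 + 7))*u(3) = 9*(-4 - 1*3) = 9*(-4 - 3) = 9*(-7) = -63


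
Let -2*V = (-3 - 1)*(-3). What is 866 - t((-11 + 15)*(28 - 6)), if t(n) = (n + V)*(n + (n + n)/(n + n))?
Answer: -6432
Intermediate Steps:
V = -6 (V = -(-3 - 1)*(-3)/2 = -(-2)*(-3) = -1/2*12 = -6)
t(n) = (1 + n)*(-6 + n) (t(n) = (n - 6)*(n + (n + n)/(n + n)) = (-6 + n)*(n + (2*n)/((2*n))) = (-6 + n)*(n + (2*n)*(1/(2*n))) = (-6 + n)*(n + 1) = (-6 + n)*(1 + n) = (1 + n)*(-6 + n))
866 - t((-11 + 15)*(28 - 6)) = 866 - (-6 + ((-11 + 15)*(28 - 6))**2 - 5*(-11 + 15)*(28 - 6)) = 866 - (-6 + (4*22)**2 - 20*22) = 866 - (-6 + 88**2 - 5*88) = 866 - (-6 + 7744 - 440) = 866 - 1*7298 = 866 - 7298 = -6432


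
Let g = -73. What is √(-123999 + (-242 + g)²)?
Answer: I*√24774 ≈ 157.4*I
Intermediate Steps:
√(-123999 + (-242 + g)²) = √(-123999 + (-242 - 73)²) = √(-123999 + (-315)²) = √(-123999 + 99225) = √(-24774) = I*√24774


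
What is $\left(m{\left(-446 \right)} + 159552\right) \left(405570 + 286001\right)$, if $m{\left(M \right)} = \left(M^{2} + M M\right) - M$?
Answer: $385779050930$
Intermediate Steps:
$m{\left(M \right)} = - M + 2 M^{2}$ ($m{\left(M \right)} = \left(M^{2} + M^{2}\right) - M = 2 M^{2} - M = - M + 2 M^{2}$)
$\left(m{\left(-446 \right)} + 159552\right) \left(405570 + 286001\right) = \left(- 446 \left(-1 + 2 \left(-446\right)\right) + 159552\right) \left(405570 + 286001\right) = \left(- 446 \left(-1 - 892\right) + 159552\right) 691571 = \left(\left(-446\right) \left(-893\right) + 159552\right) 691571 = \left(398278 + 159552\right) 691571 = 557830 \cdot 691571 = 385779050930$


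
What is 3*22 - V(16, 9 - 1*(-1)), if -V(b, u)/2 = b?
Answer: 98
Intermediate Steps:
V(b, u) = -2*b
3*22 - V(16, 9 - 1*(-1)) = 3*22 - (-2)*16 = 66 - 1*(-32) = 66 + 32 = 98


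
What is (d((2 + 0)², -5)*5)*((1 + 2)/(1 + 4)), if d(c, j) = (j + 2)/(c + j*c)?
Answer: 9/16 ≈ 0.56250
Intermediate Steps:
d(c, j) = (2 + j)/(c + c*j)
(d((2 + 0)², -5)*5)*((1 + 2)/(1 + 4)) = (((2 - 5)/(((2 + 0)²)*(1 - 5)))*5)*((1 + 2)/(1 + 4)) = ((-3/(2²*(-4)))*5)*(3/5) = ((-¼*(-3)/4)*5)*(3*(⅕)) = (((¼)*(-¼)*(-3))*5)*(⅗) = ((3/16)*5)*(⅗) = (15/16)*(⅗) = 9/16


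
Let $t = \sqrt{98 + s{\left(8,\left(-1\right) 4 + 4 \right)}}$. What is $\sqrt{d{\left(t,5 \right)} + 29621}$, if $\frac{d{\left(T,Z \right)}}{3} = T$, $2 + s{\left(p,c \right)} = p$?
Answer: $\sqrt{29621 + 6 \sqrt{26}} \approx 172.2$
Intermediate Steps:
$s{\left(p,c \right)} = -2 + p$
$t = 2 \sqrt{26}$ ($t = \sqrt{98 + \left(-2 + 8\right)} = \sqrt{98 + 6} = \sqrt{104} = 2 \sqrt{26} \approx 10.198$)
$d{\left(T,Z \right)} = 3 T$
$\sqrt{d{\left(t,5 \right)} + 29621} = \sqrt{3 \cdot 2 \sqrt{26} + 29621} = \sqrt{6 \sqrt{26} + 29621} = \sqrt{29621 + 6 \sqrt{26}}$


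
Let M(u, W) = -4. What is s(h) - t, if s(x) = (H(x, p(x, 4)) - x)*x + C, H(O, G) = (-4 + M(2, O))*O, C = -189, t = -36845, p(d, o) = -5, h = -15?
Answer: 34631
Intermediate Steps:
H(O, G) = -8*O (H(O, G) = (-4 - 4)*O = -8*O)
s(x) = -189 - 9*x² (s(x) = (-8*x - x)*x - 189 = (-9*x)*x - 189 = -9*x² - 189 = -189 - 9*x²)
s(h) - t = (-189 - 9*(-15)²) - 1*(-36845) = (-189 - 9*225) + 36845 = (-189 - 2025) + 36845 = -2214 + 36845 = 34631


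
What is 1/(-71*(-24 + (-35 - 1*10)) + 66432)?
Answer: 1/71331 ≈ 1.4019e-5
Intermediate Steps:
1/(-71*(-24 + (-35 - 1*10)) + 66432) = 1/(-71*(-24 + (-35 - 10)) + 66432) = 1/(-71*(-24 - 45) + 66432) = 1/(-71*(-69) + 66432) = 1/(4899 + 66432) = 1/71331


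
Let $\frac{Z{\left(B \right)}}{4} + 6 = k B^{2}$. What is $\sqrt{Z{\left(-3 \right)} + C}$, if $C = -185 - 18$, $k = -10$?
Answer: $i \sqrt{587} \approx 24.228 i$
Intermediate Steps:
$C = -203$ ($C = -185 - 18 = -203$)
$Z{\left(B \right)} = -24 - 40 B^{2}$ ($Z{\left(B \right)} = -24 + 4 \left(- 10 B^{2}\right) = -24 - 40 B^{2}$)
$\sqrt{Z{\left(-3 \right)} + C} = \sqrt{\left(-24 - 40 \left(-3\right)^{2}\right) - 203} = \sqrt{\left(-24 - 360\right) - 203} = \sqrt{-384 - 203} = \sqrt{-587} = i \sqrt{587}$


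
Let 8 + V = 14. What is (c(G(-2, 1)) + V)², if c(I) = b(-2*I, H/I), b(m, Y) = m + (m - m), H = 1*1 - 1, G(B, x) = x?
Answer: 16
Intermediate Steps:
V = 6 (V = -8 + 14 = 6)
H = 0 (H = 1 - 1 = 0)
b(m, Y) = m (b(m, Y) = m + 0 = m)
c(I) = -2*I
(c(G(-2, 1)) + V)² = (-2*1 + 6)² = (-2 + 6)² = 4² = 16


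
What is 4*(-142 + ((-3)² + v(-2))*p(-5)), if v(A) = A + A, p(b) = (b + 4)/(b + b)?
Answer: -566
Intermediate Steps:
p(b) = (4 + b)/(2*b) (p(b) = (4 + b)/((2*b)) = (4 + b)*(1/(2*b)) = (4 + b)/(2*b))
v(A) = 2*A
4*(-142 + ((-3)² + v(-2))*p(-5)) = 4*(-142 + ((-3)² + 2*(-2))*((½)*(4 - 5)/(-5))) = 4*(-142 + (9 - 4)*((½)*(-⅕)*(-1))) = 4*(-142 + 5*(⅒)) = 4*(-142 + ½) = 4*(-283/2) = -566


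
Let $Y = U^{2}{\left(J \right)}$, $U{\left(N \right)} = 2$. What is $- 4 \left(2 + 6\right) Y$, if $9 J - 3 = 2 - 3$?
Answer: $-128$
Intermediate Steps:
$J = \frac{2}{9}$ ($J = \frac{1}{3} + \frac{2 - 3}{9} = \frac{1}{3} + \frac{1}{9} \left(-1\right) = \frac{1}{3} - \frac{1}{9} = \frac{2}{9} \approx 0.22222$)
$Y = 4$ ($Y = 2^{2} = 4$)
$- 4 \left(2 + 6\right) Y = - 4 \left(2 + 6\right) 4 = \left(-4\right) 8 \cdot 4 = \left(-32\right) 4 = -128$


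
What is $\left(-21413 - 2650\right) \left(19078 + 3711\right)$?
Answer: $-548371707$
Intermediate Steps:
$\left(-21413 - 2650\right) \left(19078 + 3711\right) = \left(-24063\right) 22789 = -548371707$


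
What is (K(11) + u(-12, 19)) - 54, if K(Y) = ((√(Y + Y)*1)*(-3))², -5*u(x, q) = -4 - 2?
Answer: 726/5 ≈ 145.20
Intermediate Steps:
u(x, q) = 6/5 (u(x, q) = -(-4 - 2)/5 = -⅕*(-6) = 6/5)
K(Y) = 18*Y (K(Y) = ((√(2*Y)*1)*(-3))² = (((√2*√Y)*1)*(-3))² = ((√2*√Y)*(-3))² = (-3*√2*√Y)² = 18*Y)
(K(11) + u(-12, 19)) - 54 = (18*11 + 6/5) - 54 = (198 + 6/5) - 54 = 996/5 - 54 = 726/5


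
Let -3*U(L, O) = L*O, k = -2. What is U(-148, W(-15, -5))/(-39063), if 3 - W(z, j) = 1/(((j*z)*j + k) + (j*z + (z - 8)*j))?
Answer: -83176/21914343 ≈ -0.0037955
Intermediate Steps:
W(z, j) = 3 - 1/(-2 + j*z + j*(-8 + z) + z*j²) (W(z, j) = 3 - 1/(((j*z)*j - 2) + (j*z + (z - 8)*j)) = 3 - 1/((z*j² - 2) + (j*z + (-8 + z)*j)) = 3 - 1/((-2 + z*j²) + (j*z + j*(-8 + z))) = 3 - 1/(-2 + j*z + j*(-8 + z) + z*j²))
U(L, O) = -L*O/3
U(-148, W(-15, -5))/(-39063) = -⅓*(-148)*(-7 - 24*(-5) + 3*(-15)*(-5)² + 6*(-5)*(-15))/(-2 - 8*(-5) - 15*(-5)² + 2*(-5)*(-15))/(-39063) = -⅓*(-148)*(-7 + 120 + 3*(-15)*25 + 450)/(-2 + 40 - 15*25 + 150)*(-1/39063) = -⅓*(-148)*(-7 + 120 - 1125 + 450)/(-2 + 40 - 375 + 150)*(-1/39063) = -⅓*(-148)*-562/(-187)*(-1/39063) = -⅓*(-148)*(-1/187*(-562))*(-1/39063) = -⅓*(-148)*562/187*(-1/39063) = (83176/561)*(-1/39063) = -83176/21914343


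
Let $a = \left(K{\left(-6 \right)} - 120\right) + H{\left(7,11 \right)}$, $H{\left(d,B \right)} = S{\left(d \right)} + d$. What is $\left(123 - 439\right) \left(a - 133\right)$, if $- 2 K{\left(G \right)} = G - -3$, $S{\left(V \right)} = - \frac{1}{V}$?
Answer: $\frac{541150}{7} \approx 77307.0$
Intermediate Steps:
$H{\left(d,B \right)} = d - \frac{1}{d}$ ($H{\left(d,B \right)} = - \frac{1}{d} + d = d - \frac{1}{d}$)
$K{\left(G \right)} = - \frac{3}{2} - \frac{G}{2}$ ($K{\left(G \right)} = - \frac{G - -3}{2} = - \frac{G + 3}{2} = - \frac{3 + G}{2} = - \frac{3}{2} - \frac{G}{2}$)
$a = - \frac{1563}{14}$ ($a = \left(\left(- \frac{3}{2} - -3\right) - 120\right) + \left(7 - \frac{1}{7}\right) = \left(\left(- \frac{3}{2} + 3\right) - 120\right) + \left(7 - \frac{1}{7}\right) = \left(\frac{3}{2} - 120\right) + \left(7 - \frac{1}{7}\right) = - \frac{237}{2} + \frac{48}{7} = - \frac{1563}{14} \approx -111.64$)
$\left(123 - 439\right) \left(a - 133\right) = \left(123 - 439\right) \left(- \frac{1563}{14} - 133\right) = \left(-316\right) \left(- \frac{3425}{14}\right) = \frac{541150}{7}$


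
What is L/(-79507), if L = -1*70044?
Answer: 70044/79507 ≈ 0.88098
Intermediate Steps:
L = -70044
L/(-79507) = -70044/(-79507) = -70044*(-1/79507) = 70044/79507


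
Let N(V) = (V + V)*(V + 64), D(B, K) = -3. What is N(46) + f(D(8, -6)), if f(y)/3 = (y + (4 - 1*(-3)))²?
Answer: 10168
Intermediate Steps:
f(y) = 3*(7 + y)² (f(y) = 3*(y + (4 - 1*(-3)))² = 3*(y + (4 + 3))² = 3*(y + 7)² = 3*(7 + y)²)
N(V) = 2*V*(64 + V) (N(V) = (2*V)*(64 + V) = 2*V*(64 + V))
N(46) + f(D(8, -6)) = 2*46*(64 + 46) + 3*(7 - 3)² = 2*46*110 + 3*4² = 10120 + 3*16 = 10120 + 48 = 10168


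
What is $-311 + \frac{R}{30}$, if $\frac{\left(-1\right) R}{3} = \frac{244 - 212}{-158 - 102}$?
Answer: $- \frac{101071}{325} \approx -310.99$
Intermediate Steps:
$R = \frac{24}{65}$ ($R = - 3 \frac{244 - 212}{-158 - 102} = - 3 \frac{32}{-260} = - 3 \cdot 32 \left(- \frac{1}{260}\right) = \left(-3\right) \left(- \frac{8}{65}\right) = \frac{24}{65} \approx 0.36923$)
$-311 + \frac{R}{30} = -311 + \frac{24}{65 \cdot 30} = -311 + \frac{24}{65} \cdot \frac{1}{30} = -311 + \frac{4}{325} = - \frac{101071}{325}$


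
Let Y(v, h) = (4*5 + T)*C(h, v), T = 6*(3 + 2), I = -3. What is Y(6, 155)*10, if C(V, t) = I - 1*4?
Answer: -3500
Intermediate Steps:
C(V, t) = -7 (C(V, t) = -3 - 1*4 = -3 - 4 = -7)
T = 30 (T = 6*5 = 30)
Y(v, h) = -350 (Y(v, h) = (4*5 + 30)*(-7) = (20 + 30)*(-7) = 50*(-7) = -350)
Y(6, 155)*10 = -350*10 = -3500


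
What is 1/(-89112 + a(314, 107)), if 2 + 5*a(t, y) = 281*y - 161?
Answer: -5/415656 ≈ -1.2029e-5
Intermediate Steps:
a(t, y) = -163/5 + 281*y/5 (a(t, y) = -⅖ + (281*y - 161)/5 = -⅖ + (-161 + 281*y)/5 = -⅖ + (-161/5 + 281*y/5) = -163/5 + 281*y/5)
1/(-89112 + a(314, 107)) = 1/(-89112 + (-163/5 + (281/5)*107)) = 1/(-89112 + (-163/5 + 30067/5)) = 1/(-89112 + 29904/5) = 1/(-415656/5) = -5/415656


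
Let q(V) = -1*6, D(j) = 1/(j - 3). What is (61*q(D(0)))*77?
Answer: -28182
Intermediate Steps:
D(j) = 1/(-3 + j)
q(V) = -6
(61*q(D(0)))*77 = (61*(-6))*77 = -366*77 = -28182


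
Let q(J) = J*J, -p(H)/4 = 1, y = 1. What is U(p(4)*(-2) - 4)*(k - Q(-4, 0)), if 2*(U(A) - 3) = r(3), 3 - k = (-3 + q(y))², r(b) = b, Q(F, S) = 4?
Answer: -45/2 ≈ -22.500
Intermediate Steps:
p(H) = -4 (p(H) = -4*1 = -4)
q(J) = J²
k = -1 (k = 3 - (-3 + 1²)² = 3 - (-3 + 1)² = 3 - 1*(-2)² = 3 - 1*4 = 3 - 4 = -1)
U(A) = 9/2 (U(A) = 3 + (½)*3 = 3 + 3/2 = 9/2)
U(p(4)*(-2) - 4)*(k - Q(-4, 0)) = 9*(-1 - 1*4)/2 = 9*(-1 - 4)/2 = (9/2)*(-5) = -45/2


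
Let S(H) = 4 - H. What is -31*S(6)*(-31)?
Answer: -1922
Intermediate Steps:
-31*S(6)*(-31) = -31*(4 - 1*6)*(-31) = -31*(4 - 6)*(-31) = -31*(-2)*(-31) = 62*(-31) = -1922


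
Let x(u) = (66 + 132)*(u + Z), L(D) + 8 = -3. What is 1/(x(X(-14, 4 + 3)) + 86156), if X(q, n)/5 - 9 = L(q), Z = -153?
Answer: 1/53882 ≈ 1.8559e-5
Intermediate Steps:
L(D) = -11 (L(D) = -8 - 3 = -11)
X(q, n) = -10 (X(q, n) = 45 + 5*(-11) = 45 - 55 = -10)
x(u) = -30294 + 198*u (x(u) = (66 + 132)*(u - 153) = 198*(-153 + u) = -30294 + 198*u)
1/(x(X(-14, 4 + 3)) + 86156) = 1/((-30294 + 198*(-10)) + 86156) = 1/((-30294 - 1980) + 86156) = 1/(-32274 + 86156) = 1/53882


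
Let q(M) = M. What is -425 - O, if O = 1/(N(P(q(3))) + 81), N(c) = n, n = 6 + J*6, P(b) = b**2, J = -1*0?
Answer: -36976/87 ≈ -425.01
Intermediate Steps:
J = 0
n = 6 (n = 6 + 0*6 = 6 + 0 = 6)
N(c) = 6
O = 1/87 (O = 1/(6 + 81) = 1/87 ≈ 0.011494)
-425 - O = -425 - 1*1/87 = -425 - 1/87 = -36976/87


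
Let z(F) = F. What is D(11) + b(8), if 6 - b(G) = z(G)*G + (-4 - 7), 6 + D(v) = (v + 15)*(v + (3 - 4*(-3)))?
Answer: 623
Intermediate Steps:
D(v) = -6 + (15 + v)² (D(v) = -6 + (v + 15)*(v + (3 - 4*(-3))) = -6 + (15 + v)*(v + (3 + 12)) = -6 + (15 + v)*(v + 15) = -6 + (15 + v)*(15 + v) = -6 + (15 + v)²)
b(G) = 17 - G² (b(G) = 6 - (G*G + (-4 - 7)) = 6 - (G² - 11) = 6 - (-11 + G²) = 6 + (11 - G²) = 17 - G²)
D(11) + b(8) = (-6 + (15 + 11)²) + (17 - 1*8²) = (-6 + 26²) + (17 - 1*64) = (-6 + 676) + (17 - 64) = 670 - 47 = 623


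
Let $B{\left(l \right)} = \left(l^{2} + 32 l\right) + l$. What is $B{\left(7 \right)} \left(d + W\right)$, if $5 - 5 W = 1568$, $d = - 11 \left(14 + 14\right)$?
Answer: $-173768$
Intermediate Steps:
$B{\left(l \right)} = l^{2} + 33 l$
$d = -308$ ($d = \left(-11\right) 28 = -308$)
$W = - \frac{1563}{5}$ ($W = 1 - \frac{1568}{5} = - \frac{1563}{5} \approx -312.6$)
$B{\left(7 \right)} \left(d + W\right) = 7 \left(33 + 7\right) \left(-308 - \frac{1563}{5}\right) = 7 \cdot 40 \left(- \frac{3103}{5}\right) = 280 \left(- \frac{3103}{5}\right) = -173768$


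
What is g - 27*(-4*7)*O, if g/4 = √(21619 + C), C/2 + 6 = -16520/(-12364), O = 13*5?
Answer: 49140 + 4*√206464881227/3091 ≈ 49728.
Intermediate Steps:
O = 65
C = -28832/3091 (C = -12 + 2*(-16520/(-12364)) = -12 + 2*(-16520*(-1/12364)) = -12 + 2*(4130/3091) = -12 + 8260/3091 = -28832/3091 ≈ -9.3277)
g = 4*√206464881227/3091 (g = 4*√(21619 - 28832/3091) = 4*√(66795497/3091) = 4*(√206464881227/3091) = 4*√206464881227/3091 ≈ 588.01)
g - 27*(-4*7)*O = 4*√206464881227/3091 - 27*(-4*7)*65 = 4*√206464881227/3091 - 27*(-28)*65 = 4*√206464881227/3091 - (-756)*65 = 4*√206464881227/3091 - 1*(-49140) = 4*√206464881227/3091 + 49140 = 49140 + 4*√206464881227/3091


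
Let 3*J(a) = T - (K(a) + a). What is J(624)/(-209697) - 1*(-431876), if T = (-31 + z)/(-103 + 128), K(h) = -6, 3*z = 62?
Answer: 20376697900081/47181825 ≈ 4.3188e+5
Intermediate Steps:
z = 62/3 (z = (1/3)*62 = 62/3 ≈ 20.667)
T = -31/75 (T = (-31 + 62/3)/(-103 + 128) = -31/3/25 = -31/3*1/25 = -31/75 ≈ -0.41333)
J(a) = 419/225 - a/3 (J(a) = (-31/75 - (-6 + a))/3 = (-31/75 + (6 - a))/3 = (419/75 - a)/3 = 419/225 - a/3)
J(624)/(-209697) - 1*(-431876) = (419/225 - 1/3*624)/(-209697) - 1*(-431876) = (419/225 - 208)*(-1/209697) + 431876 = -46381/225*(-1/209697) + 431876 = 46381/47181825 + 431876 = 20376697900081/47181825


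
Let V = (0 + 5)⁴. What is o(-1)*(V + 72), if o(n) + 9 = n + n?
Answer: -7667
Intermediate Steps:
V = 625 (V = 5⁴ = 625)
o(n) = -9 + 2*n (o(n) = -9 + (n + n) = -9 + 2*n)
o(-1)*(V + 72) = (-9 + 2*(-1))*(625 + 72) = (-9 - 2)*697 = -11*697 = -7667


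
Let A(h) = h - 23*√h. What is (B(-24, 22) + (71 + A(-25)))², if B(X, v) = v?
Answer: (68 - 115*I)² ≈ -8601.0 - 15640.0*I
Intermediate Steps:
(B(-24, 22) + (71 + A(-25)))² = (22 + (71 + (-25 - 115*I)))² = (22 + (46 - 115*I))² = (68 - 115*I)²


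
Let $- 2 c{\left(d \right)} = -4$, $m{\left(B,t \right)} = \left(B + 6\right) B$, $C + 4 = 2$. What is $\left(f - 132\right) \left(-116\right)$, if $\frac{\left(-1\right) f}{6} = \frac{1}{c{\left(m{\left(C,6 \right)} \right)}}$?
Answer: $15660$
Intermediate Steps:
$C = -2$ ($C = -4 + 2 = -2$)
$m{\left(B,t \right)} = B \left(6 + B\right)$ ($m{\left(B,t \right)} = \left(6 + B\right) B = B \left(6 + B\right)$)
$c{\left(d \right)} = 2$ ($c{\left(d \right)} = \left(- \frac{1}{2}\right) \left(-4\right) = 2$)
$f = -3$ ($f = - \frac{6}{2} = \left(-6\right) \frac{1}{2} = -3$)
$\left(f - 132\right) \left(-116\right) = \left(-3 - 132\right) \left(-116\right) = \left(-135\right) \left(-116\right) = 15660$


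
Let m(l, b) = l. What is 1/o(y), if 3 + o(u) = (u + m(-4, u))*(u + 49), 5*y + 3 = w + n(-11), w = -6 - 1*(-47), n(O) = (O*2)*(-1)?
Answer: 1/485 ≈ 0.0020619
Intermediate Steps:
n(O) = -2*O (n(O) = (2*O)*(-1) = -2*O)
w = 41 (w = -6 + 47 = 41)
y = 12 (y = -3/5 + (41 - 2*(-11))/5 = -3/5 + (41 + 22)/5 = -3/5 + (1/5)*63 = -3/5 + 63/5 = 12)
o(u) = -3 + (-4 + u)*(49 + u) (o(u) = -3 + (u - 4)*(u + 49) = -3 + (-4 + u)*(49 + u))
1/o(y) = 1/(-199 + 12**2 + 45*12) = 1/(-199 + 144 + 540) = 1/485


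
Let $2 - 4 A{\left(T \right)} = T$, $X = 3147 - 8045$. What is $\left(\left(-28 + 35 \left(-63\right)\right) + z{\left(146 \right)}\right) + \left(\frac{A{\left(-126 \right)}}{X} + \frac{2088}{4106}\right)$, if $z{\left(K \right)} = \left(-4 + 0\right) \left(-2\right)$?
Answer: $- \frac{11184324417}{5027797} \approx -2224.5$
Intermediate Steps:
$X = -4898$ ($X = 3147 - 8045 = -4898$)
$z{\left(K \right)} = 8$ ($z{\left(K \right)} = \left(-4\right) \left(-2\right) = 8$)
$A{\left(T \right)} = \frac{1}{2} - \frac{T}{4}$
$\left(\left(-28 + 35 \left(-63\right)\right) + z{\left(146 \right)}\right) + \left(\frac{A{\left(-126 \right)}}{X} + \frac{2088}{4106}\right) = \left(\left(-28 + 35 \left(-63\right)\right) + 8\right) + \left(\frac{\frac{1}{2} - - \frac{63}{2}}{-4898} + \frac{2088}{4106}\right) = \left(\left(-28 - 2205\right) + 8\right) + \left(\left(\frac{1}{2} + \frac{63}{2}\right) \left(- \frac{1}{4898}\right) + 2088 \cdot \frac{1}{4106}\right) = \left(-2233 + 8\right) + \left(32 \left(- \frac{1}{4898}\right) + \frac{1044}{2053}\right) = -2225 + \left(- \frac{16}{2449} + \frac{1044}{2053}\right) = -2225 + \frac{2523908}{5027797} = - \frac{11184324417}{5027797}$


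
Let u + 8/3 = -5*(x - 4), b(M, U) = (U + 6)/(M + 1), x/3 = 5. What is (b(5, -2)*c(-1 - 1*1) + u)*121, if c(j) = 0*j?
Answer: -20933/3 ≈ -6977.7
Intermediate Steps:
x = 15 (x = 3*5 = 15)
b(M, U) = (6 + U)/(1 + M)
c(j) = 0
u = -173/3 (u = -8/3 - 5*(15 - 4) = -8/3 - 5*11 = -8/3 - 55 = -173/3 ≈ -57.667)
(b(5, -2)*c(-1 - 1*1) + u)*121 = (((6 - 2)/(1 + 5))*0 - 173/3)*121 = ((4/6)*0 - 173/3)*121 = (((⅙)*4)*0 - 173/3)*121 = ((⅔)*0 - 173/3)*121 = (0 - 173/3)*121 = -173/3*121 = -20933/3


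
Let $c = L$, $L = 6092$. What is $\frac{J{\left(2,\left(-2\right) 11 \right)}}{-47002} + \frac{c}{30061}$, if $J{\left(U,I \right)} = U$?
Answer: $\frac{143138031}{706463561} \approx 0.20261$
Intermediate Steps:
$c = 6092$
$\frac{J{\left(2,\left(-2\right) 11 \right)}}{-47002} + \frac{c}{30061} = \frac{2}{-47002} + \frac{6092}{30061} = 2 \left(- \frac{1}{47002}\right) + 6092 \cdot \frac{1}{30061} = - \frac{1}{23501} + \frac{6092}{30061} = \frac{143138031}{706463561}$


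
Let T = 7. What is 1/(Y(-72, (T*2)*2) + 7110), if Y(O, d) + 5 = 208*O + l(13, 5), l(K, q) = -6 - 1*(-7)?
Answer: -1/7870 ≈ -0.00012706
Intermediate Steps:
l(K, q) = 1 (l(K, q) = -6 + 7 = 1)
Y(O, d) = -4 + 208*O (Y(O, d) = -5 + (208*O + 1) = -5 + (1 + 208*O) = -4 + 208*O)
1/(Y(-72, (T*2)*2) + 7110) = 1/((-4 + 208*(-72)) + 7110) = 1/((-4 - 14976) + 7110) = 1/(-14980 + 7110) = 1/(-7870) = -1/7870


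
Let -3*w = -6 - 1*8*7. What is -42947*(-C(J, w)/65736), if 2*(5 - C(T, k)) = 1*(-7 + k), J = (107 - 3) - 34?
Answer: -42947/35856 ≈ -1.1978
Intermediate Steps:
J = 70 (J = 104 - 34 = 70)
w = 62/3 (w = -(-6 - 1*8*7)/3 = -(-6 - 8*7)/3 = -(-6 - 56)/3 = -1/3*(-62) = 62/3 ≈ 20.667)
C(T, k) = 17/2 - k/2 (C(T, k) = 5 - (-7 + k)/2 = 5 + (7/2 - k/2) = 17/2 - k/2)
-42947*(-C(J, w)/65736) = -42947/((-65736/(17/2 - 1/2*62/3))) = -42947/((-65736/(17/2 - 31/3))) = -42947/((-65736/(-11/6))) = -42947/((-65736*(-6/11))) = -42947/35856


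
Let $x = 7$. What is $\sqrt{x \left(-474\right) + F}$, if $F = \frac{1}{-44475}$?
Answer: $\frac{i \sqrt{262523562729}}{8895} \approx 57.602 i$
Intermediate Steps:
$F = - \frac{1}{44475} \approx -2.2485 \cdot 10^{-5}$
$\sqrt{x \left(-474\right) + F} = \sqrt{7 \left(-474\right) - \frac{1}{44475}} = \sqrt{-3318 - \frac{1}{44475}} = \sqrt{- \frac{147568051}{44475}} = \frac{i \sqrt{262523562729}}{8895}$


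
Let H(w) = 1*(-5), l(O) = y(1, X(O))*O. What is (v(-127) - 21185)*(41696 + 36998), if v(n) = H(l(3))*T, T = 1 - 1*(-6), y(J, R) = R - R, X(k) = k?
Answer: -1669886680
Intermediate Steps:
y(J, R) = 0
l(O) = 0 (l(O) = 0*O = 0)
H(w) = -5
T = 7 (T = 1 + 6 = 7)
v(n) = -35 (v(n) = -5*7 = -35)
(v(-127) - 21185)*(41696 + 36998) = (-35 - 21185)*(41696 + 36998) = -21220*78694 = -1669886680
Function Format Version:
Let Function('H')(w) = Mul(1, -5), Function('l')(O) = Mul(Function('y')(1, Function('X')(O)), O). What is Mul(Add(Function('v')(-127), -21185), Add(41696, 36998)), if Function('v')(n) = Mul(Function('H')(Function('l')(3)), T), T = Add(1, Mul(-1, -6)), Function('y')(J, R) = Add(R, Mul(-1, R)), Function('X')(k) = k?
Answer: -1669886680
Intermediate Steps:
Function('y')(J, R) = 0
Function('l')(O) = 0 (Function('l')(O) = Mul(0, O) = 0)
Function('H')(w) = -5
T = 7 (T = Add(1, 6) = 7)
Function('v')(n) = -35 (Function('v')(n) = Mul(-5, 7) = -35)
Mul(Add(Function('v')(-127), -21185), Add(41696, 36998)) = Mul(Add(-35, -21185), Add(41696, 36998)) = Mul(-21220, 78694) = -1669886680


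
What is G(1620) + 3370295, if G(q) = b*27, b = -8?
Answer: 3370079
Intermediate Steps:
G(q) = -216 (G(q) = -8*27 = -216)
G(1620) + 3370295 = -216 + 3370295 = 3370079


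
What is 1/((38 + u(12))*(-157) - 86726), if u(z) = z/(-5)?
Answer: -5/461576 ≈ -1.0832e-5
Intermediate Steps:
u(z) = -z/5 (u(z) = z*(-⅕) = -z/5)
1/((38 + u(12))*(-157) - 86726) = 1/((38 - ⅕*12)*(-157) - 86726) = 1/((38 - 12/5)*(-157) - 86726) = 1/((178/5)*(-157) - 86726) = 1/(-27946/5 - 86726) = 1/(-461576/5) = -5/461576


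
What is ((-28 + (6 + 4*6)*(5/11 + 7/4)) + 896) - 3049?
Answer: -46527/22 ≈ -2114.9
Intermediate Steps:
((-28 + (6 + 4*6)*(5/11 + 7/4)) + 896) - 3049 = ((-28 + (6 + 24)*(5*(1/11) + 7*(¼))) + 896) - 3049 = ((-28 + 30*(5/11 + 7/4)) + 896) - 3049 = ((-28 + 30*(97/44)) + 896) - 3049 = ((-28 + 1455/22) + 896) - 3049 = (839/22 + 896) - 3049 = 20551/22 - 3049 = -46527/22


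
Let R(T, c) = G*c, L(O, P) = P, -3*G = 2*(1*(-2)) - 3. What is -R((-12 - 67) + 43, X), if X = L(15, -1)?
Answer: 7/3 ≈ 2.3333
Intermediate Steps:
G = 7/3 (G = -(2*(1*(-2)) - 3)/3 = -(2*(-2) - 3)/3 = -(-4 - 3)/3 = -⅓*(-7) = 7/3 ≈ 2.3333)
X = -1
R(T, c) = 7*c/3
-R((-12 - 67) + 43, X) = -7*(-1)/3 = -1*(-7/3) = 7/3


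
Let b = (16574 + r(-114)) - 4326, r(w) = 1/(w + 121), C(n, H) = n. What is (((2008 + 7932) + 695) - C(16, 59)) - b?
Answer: -11404/7 ≈ -1629.1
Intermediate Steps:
r(w) = 1/(121 + w)
b = 85737/7 (b = (16574 + 1/(121 - 114)) - 4326 = (16574 + 1/7) - 4326 = 116019/7 - 4326 = 85737/7 ≈ 12248.)
(((2008 + 7932) + 695) - C(16, 59)) - b = (((2008 + 7932) + 695) - 1*16) - 1*85737/7 = ((9940 + 695) - 16) - 85737/7 = (10635 - 16) - 85737/7 = 10619 - 85737/7 = -11404/7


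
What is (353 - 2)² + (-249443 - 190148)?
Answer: -316390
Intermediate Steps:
(353 - 2)² + (-249443 - 190148) = 351² - 439591 = 123201 - 439591 = -316390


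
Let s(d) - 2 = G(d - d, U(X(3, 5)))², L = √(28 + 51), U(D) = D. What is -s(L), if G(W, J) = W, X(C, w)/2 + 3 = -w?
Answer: -2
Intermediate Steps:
X(C, w) = -6 - 2*w (X(C, w) = -6 + 2*(-w) = -6 - 2*w)
L = √79 ≈ 8.8882
s(d) = 2 (s(d) = 2 + (d - d)² = 2 + 0² = 2 + 0 = 2)
-s(L) = -1*2 = -2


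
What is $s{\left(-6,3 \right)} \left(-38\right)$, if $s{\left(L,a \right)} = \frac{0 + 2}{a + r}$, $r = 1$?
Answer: $-19$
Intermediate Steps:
$s{\left(L,a \right)} = \frac{2}{1 + a}$ ($s{\left(L,a \right)} = \frac{0 + 2}{a + 1} = \frac{2}{1 + a}$)
$s{\left(-6,3 \right)} \left(-38\right) = \frac{2}{1 + 3} \left(-38\right) = \frac{2}{4} \left(-38\right) = 2 \cdot \frac{1}{4} \left(-38\right) = \frac{1}{2} \left(-38\right) = -19$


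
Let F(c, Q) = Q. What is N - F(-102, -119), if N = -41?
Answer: 78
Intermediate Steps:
N - F(-102, -119) = -41 - 1*(-119) = -41 + 119 = 78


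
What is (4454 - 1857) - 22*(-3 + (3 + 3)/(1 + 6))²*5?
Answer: 102503/49 ≈ 2091.9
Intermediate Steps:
(4454 - 1857) - 22*(-3 + (3 + 3)/(1 + 6))²*5 = 2597 - 22*(-3 + 6/7)²*5 = 2597 - 22*(-15/7)²*5 = 2597 - 22*225/49*5 = 2597 - 4950/49*5 = 2597 - 24750/49 = 102503/49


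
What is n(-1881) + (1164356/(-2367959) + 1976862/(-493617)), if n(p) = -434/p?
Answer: -284212479217576/66625294609071 ≈ -4.2658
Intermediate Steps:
n(-1881) + (1164356/(-2367959) + 1976862/(-493617)) = -434/(-1881) + (1164356/(-2367959) + 1976862/(-493617)) = -434*(-1/1881) + (1164356*(-1/2367959) + 1976862*(-1/493617)) = 434/1881 + (-1164356/2367959 - 658954/164539) = 434/1881 - 1751958026770/389621605901 = -284212479217576/66625294609071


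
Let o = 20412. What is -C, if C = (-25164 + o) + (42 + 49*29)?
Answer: 3289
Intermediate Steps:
C = -3289 (C = (-25164 + 20412) + (42 + 49*29) = -4752 + (42 + 1421) = -4752 + 1463 = -3289)
-C = -1*(-3289) = 3289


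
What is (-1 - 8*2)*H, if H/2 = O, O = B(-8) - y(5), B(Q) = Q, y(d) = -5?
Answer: 102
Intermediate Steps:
O = -3 (O = -8 - 1*(-5) = -8 + 5 = -3)
H = -6 (H = 2*(-3) = -6)
(-1 - 8*2)*H = (-1 - 8*2)*(-6) = (-1 - 16)*(-6) = -17*(-6) = 102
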